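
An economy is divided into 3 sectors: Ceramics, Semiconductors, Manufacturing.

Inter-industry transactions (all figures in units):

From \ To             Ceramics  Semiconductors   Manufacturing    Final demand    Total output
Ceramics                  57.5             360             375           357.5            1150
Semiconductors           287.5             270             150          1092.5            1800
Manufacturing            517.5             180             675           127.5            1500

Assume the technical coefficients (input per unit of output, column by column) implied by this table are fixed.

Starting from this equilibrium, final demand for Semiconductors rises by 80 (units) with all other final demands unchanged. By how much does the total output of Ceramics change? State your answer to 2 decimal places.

Δx_1 = 36.46

Technical coefficients a_ij = z_ij / X_j:
  a_11 = 57.5/1150 = 0.05, a_21 = 287.5/1150 = 0.25, a_31 = 517.5/1150 = 0.45
  a_12 = 360/1800 = 0.20, a_22 = 270/1800 = 0.15, a_32 = 180/1800 = 0.10
  a_13 = 375/1500 = 0.25, a_23 = 150/1500 = 0.10, a_33 = 675/1500 = 0.45
I − A =
  [   0.95    -0.20    -0.25]
  [  -0.25     0.85    -0.10]
  [  -0.45    -0.10     0.55]
Cofactors of I−A, C_ij = (−1)^(i+j)·(minor ij) (rows/columns in the sector order above):
  C_11 = (0.85)(0.55) − (-0.10)(-0.10) = 0.4575
  C_12 = −[(-0.25)(0.55) − (-0.10)(-0.45)] = 0.1825
  C_13 = (-0.25)(-0.10) − (0.85)(-0.45) = 0.4075
  C_21 = −[(-0.20)(0.55) − (-0.25)(-0.10)] = 0.1350
  C_22 = (0.95)(0.55) − (-0.25)(-0.45) = 0.4100
  C_23 = −[(0.95)(-0.10) − (-0.20)(-0.45)] = 0.1850
  C_31 = (-0.20)(-0.10) − (-0.25)(0.85) = 0.2325
  C_32 = −[(0.95)(-0.10) − (-0.25)(-0.25)] = 0.1575
  C_33 = (0.95)(0.85) − (-0.20)(-0.25) = 0.7575
det(I−A) = Σ_j (I−A)_1j·C_1j = (0.95)(0.4575) + (-0.20)(0.1825) + (-0.25)(0.4075) = 0.29625
adj(I−A) = Cᵀ =
  [ 0.4575   0.1350   0.2325]
  [ 0.1825   0.4100   0.1575]
  [ 0.4075   0.1850   0.7575]
(I − A)⁻¹ = adj(I−A) / det(I−A) ≈
  [   1.5443     0.4557     0.7848]
  [   0.6160     1.3840     0.5316]
  [   1.3755     0.6245     2.5570]
Δx = (I − A)⁻¹ Δd with Δd having +80 in the Semiconductors component and 0 elsewhere.
So Δx_1 = L_12 · (+80), where L_12 = adj(I−A)_12 / det(I−A) = 0.1350 / 0.29625.
Δx_1 = 0.1350 × (+80) / 0.29625 = 10.80 / 0.29625 ≈ 36.46.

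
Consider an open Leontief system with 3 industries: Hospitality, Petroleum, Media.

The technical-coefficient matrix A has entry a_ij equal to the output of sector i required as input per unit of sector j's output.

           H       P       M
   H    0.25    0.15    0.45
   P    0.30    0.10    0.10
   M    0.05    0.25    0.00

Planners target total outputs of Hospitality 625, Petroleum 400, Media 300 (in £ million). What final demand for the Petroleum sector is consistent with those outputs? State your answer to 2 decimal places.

I − A =
  [   0.75    -0.15    -0.45]
  [  -0.30     0.90    -0.10]
  [  -0.05    -0.25     1.00]
d = (I − A) x:
  d_H = (+0.75)·625 + (-0.15)·400 + (-0.45)·300 = 273.75
  d_P = (-0.30)·625 + (+0.90)·400 + (-0.10)·300 = 142.50
  d_M = (-0.05)·625 + (-0.25)·400 + (+1.00)·300 = 168.75

d_P = 142.50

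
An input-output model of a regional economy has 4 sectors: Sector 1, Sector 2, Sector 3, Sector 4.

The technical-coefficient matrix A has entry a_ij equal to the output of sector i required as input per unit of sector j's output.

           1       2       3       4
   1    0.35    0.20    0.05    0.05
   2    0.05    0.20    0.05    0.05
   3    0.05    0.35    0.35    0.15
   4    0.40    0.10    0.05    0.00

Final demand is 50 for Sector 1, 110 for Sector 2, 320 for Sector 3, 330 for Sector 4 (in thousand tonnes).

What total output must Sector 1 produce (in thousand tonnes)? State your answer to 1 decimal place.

I − A =
  [   0.65    -0.20    -0.05    -0.05]
  [  -0.05     0.80    -0.05    -0.05]
  [  -0.05    -0.35     0.65    -0.15]
  [  -0.40    -0.10    -0.05     1.00]
Compute the cofactors C_ij = (−1)^(i+j)·(3×3 minor ij) of I−A; the adjugate is their transpose:
adj(I−A) = Cᵀ =
  [ 0.491625   0.150875   0.052500   0.040000]
  [ 0.050750   0.399000   0.036750   0.028000]
  [ 0.113000   0.252500   0.486500   0.091250]
  [ 0.207375   0.112875   0.049000   0.316750]
det(I−A) = Σ_j (I−A)_1j·C_1j = (0.65)(0.491625) + (-0.20)(0.050750) + (-0.05)(0.113000) + (-0.05)(0.207375) = 0.2933875
(I − A)⁻¹ = adj(I−A) / det(I−A) ≈
  [   1.6757     0.5143     0.1789     0.1363]
  [   0.1730     1.3600     0.1253     0.0954]
  [   0.3852     0.8606     1.6582     0.3110]
  [   0.7068     0.3847     0.1670     1.0796]
x = (I − A)⁻¹ d = adj(I−A)·d / det(I−A), with det(I−A) = 0.2933875:
  x_1 = (0.491625·50 + 0.150875·110 + 0.052500·320 + 0.040000·330) / 0.2933875 = 71.1775 / 0.2933875 ≈ 242.6
  x_2 = (0.050750·50 + 0.399000·110 + 0.036750·320 + 0.028000·330) / 0.2933875 = 67.4275 / 0.2933875 ≈ 229.8
  x_3 = (0.113000·50 + 0.252500·110 + 0.486500·320 + 0.091250·330) / 0.2933875 = 219.2175 / 0.2933875 ≈ 747.2
  x_4 = (0.207375·50 + 0.112875·110 + 0.049000·320 + 0.316750·330) / 0.2933875 = 142.9925 / 0.2933875 ≈ 487.4

x_1 = 242.6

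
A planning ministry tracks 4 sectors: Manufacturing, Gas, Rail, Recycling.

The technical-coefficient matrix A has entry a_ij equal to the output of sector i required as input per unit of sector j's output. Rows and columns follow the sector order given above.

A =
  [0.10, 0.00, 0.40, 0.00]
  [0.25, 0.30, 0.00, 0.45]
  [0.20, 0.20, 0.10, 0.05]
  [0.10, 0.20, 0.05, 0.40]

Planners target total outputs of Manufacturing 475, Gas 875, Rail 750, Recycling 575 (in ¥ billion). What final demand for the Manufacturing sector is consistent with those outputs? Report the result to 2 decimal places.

I − A =
  [   0.90     0.00    -0.40     0.00]
  [  -0.25     0.70     0.00    -0.45]
  [  -0.20    -0.20     0.90    -0.05]
  [  -0.10    -0.20    -0.05     0.60]
d = (I − A) x:
  d_1 = (+0.90)·475 + (+0.00)·875 + (-0.40)·750 + (+0.00)·575 = 127.50
  d_2 = (-0.25)·475 + (+0.70)·875 + (+0.00)·750 + (-0.45)·575 = 235.00
  d_3 = (-0.20)·475 + (-0.20)·875 + (+0.90)·750 + (-0.05)·575 = 376.25
  d_4 = (-0.10)·475 + (-0.20)·875 + (-0.05)·750 + (+0.60)·575 = 85.00

d_1 = 127.50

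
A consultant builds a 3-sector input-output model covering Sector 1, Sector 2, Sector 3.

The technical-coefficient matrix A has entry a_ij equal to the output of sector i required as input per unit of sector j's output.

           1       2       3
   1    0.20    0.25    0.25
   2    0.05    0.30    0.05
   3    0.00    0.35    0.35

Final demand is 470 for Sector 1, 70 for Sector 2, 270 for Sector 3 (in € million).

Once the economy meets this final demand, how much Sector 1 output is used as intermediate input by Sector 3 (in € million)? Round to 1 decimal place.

I − A =
  [   0.80    -0.25    -0.25]
  [  -0.05     0.70    -0.05]
  [   0.00    -0.35     0.65]
Cofactors of I−A, C_ij = (−1)^(i+j)·(minor ij) (rows/columns in the sector order above):
  C_11 = (0.70)(0.65) − (-0.05)(-0.35) = 0.4375
  C_12 = −[(-0.05)(0.65) − (-0.05)(0.00)] = 0.0325
  C_13 = (-0.05)(-0.35) − (0.70)(0.00) = 0.0175
  C_21 = −[(-0.25)(0.65) − (-0.25)(-0.35)] = 0.2500
  C_22 = (0.80)(0.65) − (-0.25)(0.00) = 0.5200
  C_23 = −[(0.80)(-0.35) − (-0.25)(0.00)] = 0.2800
  C_31 = (-0.25)(-0.05) − (-0.25)(0.70) = 0.1875
  C_32 = −[(0.80)(-0.05) − (-0.25)(-0.05)] = 0.0525
  C_33 = (0.80)(0.70) − (-0.25)(-0.05) = 0.5475
det(I−A) = Σ_j (I−A)_1j·C_1j = (0.80)(0.4375) + (-0.25)(0.0325) + (-0.25)(0.0175) = 0.3375
adj(I−A) = Cᵀ =
  [ 0.4375   0.2500   0.1875]
  [ 0.0325   0.5200   0.0525]
  [ 0.0175   0.2800   0.5475]
(I − A)⁻¹ = adj(I−A) / det(I−A) ≈
  [   1.2963     0.7407     0.5556]
  [   0.0963     1.5407     0.1556]
  [   0.0519     0.8296     1.6222]
First solve x = (I − A)⁻¹ d = adj(I−A)·d / det(I−A); in particular x_3 = (0.0175·470 + 0.2800·70 + 0.5475·270) / 0.3375 = 175.65 / 0.3375 ≈ 520.444.
Intermediate flow from 1 to 3: z_13 = a_13 · x_3 = 0.25 × 175.65 / 0.3375 = 43.9125 / 0.3375 ≈ 130.1.

z_13 = 130.1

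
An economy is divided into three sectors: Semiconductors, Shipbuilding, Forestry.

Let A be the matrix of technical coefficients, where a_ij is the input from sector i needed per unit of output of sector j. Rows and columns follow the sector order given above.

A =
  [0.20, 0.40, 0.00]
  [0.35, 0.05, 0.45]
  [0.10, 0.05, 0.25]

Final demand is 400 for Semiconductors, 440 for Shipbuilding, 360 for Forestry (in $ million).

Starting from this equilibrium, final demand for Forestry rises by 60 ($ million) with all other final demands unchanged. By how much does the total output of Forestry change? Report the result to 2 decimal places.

I − A =
  [   0.80    -0.40     0.00]
  [  -0.35     0.95    -0.45]
  [  -0.10    -0.05     0.75]
Cofactors of I−A, C_ij = (−1)^(i+j)·(minor ij) (rows/columns in the sector order above):
  C_11 = (0.95)(0.75) − (-0.45)(-0.05) = 0.6900
  C_12 = −[(-0.35)(0.75) − (-0.45)(-0.10)] = 0.3075
  C_13 = (-0.35)(-0.05) − (0.95)(-0.10) = 0.1125
  C_21 = −[(-0.40)(0.75) − (0.00)(-0.05)] = 0.3000
  C_22 = (0.80)(0.75) − (0.00)(-0.10) = 0.6000
  C_23 = −[(0.80)(-0.05) − (-0.40)(-0.10)] = 0.0800
  C_31 = (-0.40)(-0.45) − (0.00)(0.95) = 0.1800
  C_32 = −[(0.80)(-0.45) − (0.00)(-0.35)] = 0.3600
  C_33 = (0.80)(0.95) − (-0.40)(-0.35) = 0.6200
det(I−A) = Σ_j (I−A)_1j·C_1j = (0.80)(0.6900) + (-0.40)(0.3075) + (0.00)(0.1125) = 0.4290
adj(I−A) = Cᵀ =
  [ 0.6900   0.3000   0.1800]
  [ 0.3075   0.6000   0.3600]
  [ 0.1125   0.0800   0.6200]
(I − A)⁻¹ = adj(I−A) / det(I−A) ≈
  [   1.6084     0.6993     0.4196]
  [   0.7168     1.3986     0.8392]
  [   0.2622     0.1865     1.4452]
Δx = (I − A)⁻¹ Δd with Δd having +60 in the Forestry component and 0 elsewhere.
So Δx_3 = L_33 · (+60), where L_33 = adj(I−A)_33 / det(I−A) = 0.6200 / 0.4290.
Δx_3 = 0.6200 × (+60) / 0.4290 = 37.20 / 0.4290 ≈ 86.71.

Δx_3 = 86.71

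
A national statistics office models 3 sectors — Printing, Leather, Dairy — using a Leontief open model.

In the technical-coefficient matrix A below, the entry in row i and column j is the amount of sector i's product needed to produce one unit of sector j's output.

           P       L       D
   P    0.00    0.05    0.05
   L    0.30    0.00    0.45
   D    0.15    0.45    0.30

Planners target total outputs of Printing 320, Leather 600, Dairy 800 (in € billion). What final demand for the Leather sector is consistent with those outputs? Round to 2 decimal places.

I − A =
  [   1.00    -0.05    -0.05]
  [  -0.30     1.00    -0.45]
  [  -0.15    -0.45     0.70]
d = (I − A) x:
  d_P = (+1.00)·320 + (-0.05)·600 + (-0.05)·800 = 250.00
  d_L = (-0.30)·320 + (+1.00)·600 + (-0.45)·800 = 144.00
  d_D = (-0.15)·320 + (-0.45)·600 + (+0.70)·800 = 242.00

d_L = 144.00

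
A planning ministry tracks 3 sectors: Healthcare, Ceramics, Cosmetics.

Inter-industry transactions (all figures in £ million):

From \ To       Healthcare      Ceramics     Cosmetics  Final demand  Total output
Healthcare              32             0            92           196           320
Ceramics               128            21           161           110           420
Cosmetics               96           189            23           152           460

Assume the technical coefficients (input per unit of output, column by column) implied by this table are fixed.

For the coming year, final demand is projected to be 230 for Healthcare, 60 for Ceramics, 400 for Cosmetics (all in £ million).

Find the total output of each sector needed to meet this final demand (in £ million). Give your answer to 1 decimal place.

x_1 = 437.7, x_2 = 549.4, x_3 = 819.5

Technical coefficients a_ij = z_ij / X_j:
  a_11 = 32/320 = 0.10, a_21 = 128/320 = 0.40, a_31 = 96/320 = 0.30
  a_12 = 0/420 = 0.00, a_22 = 21/420 = 0.05, a_32 = 189/420 = 0.45
  a_13 = 92/460 = 0.20, a_23 = 161/460 = 0.35, a_33 = 23/460 = 0.05
I − A =
  [   0.90     0.00    -0.20]
  [  -0.40     0.95    -0.35]
  [  -0.30    -0.45     0.95]
Cofactors of I−A, C_ij = (−1)^(i+j)·(minor ij) (rows/columns in the sector order above):
  C_11 = (0.95)(0.95) − (-0.35)(-0.45) = 0.7450
  C_12 = −[(-0.40)(0.95) − (-0.35)(-0.30)] = 0.4850
  C_13 = (-0.40)(-0.45) − (0.95)(-0.30) = 0.4650
  C_21 = −[(0.00)(0.95) − (-0.20)(-0.45)] = 0.0900
  C_22 = (0.90)(0.95) − (-0.20)(-0.30) = 0.7950
  C_23 = −[(0.90)(-0.45) − (0.00)(-0.30)] = 0.4050
  C_31 = (0.00)(-0.35) − (-0.20)(0.95) = 0.1900
  C_32 = −[(0.90)(-0.35) − (-0.20)(-0.40)] = 0.3950
  C_33 = (0.90)(0.95) − (0.00)(-0.40) = 0.8550
det(I−A) = Σ_j (I−A)_1j·C_1j = (0.90)(0.7450) + (0.00)(0.4850) + (-0.20)(0.4650) = 0.5775
adj(I−A) = Cᵀ =
  [ 0.7450   0.0900   0.1900]
  [ 0.4850   0.7950   0.3950]
  [ 0.4650   0.4050   0.8550]
(I − A)⁻¹ = adj(I−A) / det(I−A) ≈
  [   1.2900     0.1558     0.3290]
  [   0.8398     1.3766     0.6840]
  [   0.8052     0.7013     1.4805]
x = (I − A)⁻¹ d = adj(I−A)·d / det(I−A), with det(I−A) = 0.5775:
  x_1 = (0.7450·230 + 0.0900·60 + 0.1900·400) / 0.5775 = 252.75 / 0.5775 ≈ 437.7
  x_2 = (0.4850·230 + 0.7950·60 + 0.3950·400) / 0.5775 = 317.25 / 0.5775 ≈ 549.4
  x_3 = (0.4650·230 + 0.4050·60 + 0.8550·400) / 0.5775 = 473.25 / 0.5775 ≈ 819.5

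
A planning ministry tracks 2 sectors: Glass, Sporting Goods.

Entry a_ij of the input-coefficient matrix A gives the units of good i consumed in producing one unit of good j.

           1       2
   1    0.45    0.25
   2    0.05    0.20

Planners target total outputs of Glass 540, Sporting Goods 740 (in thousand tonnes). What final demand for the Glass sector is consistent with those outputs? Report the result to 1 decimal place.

d_1 = 112.0

I − A =
  [   0.55    -0.25]
  [  -0.05     0.80]
d = (I − A) x:
  d_1 = (+0.55)·540 + (-0.25)·740 = 112.0
  d_2 = (-0.05)·540 + (+0.80)·740 = 565.0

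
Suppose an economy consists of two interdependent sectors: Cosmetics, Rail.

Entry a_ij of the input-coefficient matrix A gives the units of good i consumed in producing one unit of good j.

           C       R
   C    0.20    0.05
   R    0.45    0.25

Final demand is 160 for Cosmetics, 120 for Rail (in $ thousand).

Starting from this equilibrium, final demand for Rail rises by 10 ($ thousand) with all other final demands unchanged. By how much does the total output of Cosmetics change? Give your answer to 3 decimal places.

I − A =
  [   0.80    -0.05]
  [  -0.45     0.75]
det(I−A) = (0.80)(0.75) − (-0.05)(-0.45) = 0.5775
adj(I−A) = [[0.75, 0.05], [0.45, 0.80]]
(I − A)⁻¹ = adj(I−A) / det(I−A) ≈
  [   1.2987     0.0866]
  [   0.7792     1.3853]
Δx = (I − A)⁻¹ Δd with Δd having +10 in the Rail component and 0 elsewhere.
So Δx_C = L_CR · (+10), where L_CR = adj(I−A)_CR / det(I−A) = 0.05 / 0.5775.
Δx_C = 0.05 × (+10) / 0.5775 = 0.50 / 0.5775 ≈ 0.866.

Δx_C = 0.866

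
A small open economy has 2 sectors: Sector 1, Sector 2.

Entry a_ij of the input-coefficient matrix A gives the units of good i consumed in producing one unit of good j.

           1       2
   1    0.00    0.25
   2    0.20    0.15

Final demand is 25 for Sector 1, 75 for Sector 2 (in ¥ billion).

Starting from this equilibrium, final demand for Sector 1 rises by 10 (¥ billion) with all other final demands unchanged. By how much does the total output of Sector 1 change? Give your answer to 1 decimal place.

Δx_1 = 10.6

I − A =
  [   1.00    -0.25]
  [  -0.20     0.85]
det(I−A) = (1.00)(0.85) − (-0.25)(-0.20) = 0.8000
adj(I−A) = [[0.85, 0.25], [0.20, 1.00]]
(I − A)⁻¹ = adj(I−A) / det(I−A) ≈
  [   1.0625     0.3125]
  [   0.2500     1.2500]
Δx = (I − A)⁻¹ Δd with Δd having +10 in the Sector 1 component and 0 elsewhere.
So Δx_1 = L_11 · (+10), where L_11 = adj(I−A)_11 / det(I−A) = 0.85 / 0.8000.
Δx_1 = 0.85 × (+10) / 0.8000 = 8.50 / 0.8000 ≈ 10.6.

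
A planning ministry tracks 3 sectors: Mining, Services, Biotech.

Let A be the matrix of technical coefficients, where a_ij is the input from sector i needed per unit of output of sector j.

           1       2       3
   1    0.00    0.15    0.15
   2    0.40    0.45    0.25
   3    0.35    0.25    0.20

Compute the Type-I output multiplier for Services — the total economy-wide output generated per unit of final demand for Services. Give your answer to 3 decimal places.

m_2 = 4.431

I − A =
  [   1.00    -0.15    -0.15]
  [  -0.40     0.55    -0.25]
  [  -0.35    -0.25     0.80]
Cofactors of I−A, C_ij = (−1)^(i+j)·(minor ij) (rows/columns in the sector order above):
  C_11 = (0.55)(0.80) − (-0.25)(-0.25) = 0.3775
  C_12 = −[(-0.40)(0.80) − (-0.25)(-0.35)] = 0.4075
  C_13 = (-0.40)(-0.25) − (0.55)(-0.35) = 0.2925
  C_21 = −[(-0.15)(0.80) − (-0.15)(-0.25)] = 0.1575
  C_22 = (1.00)(0.80) − (-0.15)(-0.35) = 0.7475
  C_23 = −[(1.00)(-0.25) − (-0.15)(-0.35)] = 0.3025
  C_31 = (-0.15)(-0.25) − (-0.15)(0.55) = 0.1200
  C_32 = −[(1.00)(-0.25) − (-0.15)(-0.40)] = 0.3100
  C_33 = (1.00)(0.55) − (-0.15)(-0.40) = 0.4900
det(I−A) = Σ_j (I−A)_1j·C_1j = (1.00)(0.3775) + (-0.15)(0.4075) + (-0.15)(0.2925) = 0.2725
adj(I−A) = Cᵀ =
  [ 0.3775   0.1575   0.1200]
  [ 0.4075   0.7475   0.3100]
  [ 0.2925   0.3025   0.4900]
(I − A)⁻¹ = adj(I−A) / det(I−A) ≈
  [   1.3853     0.5780     0.4404]
  [   1.4954     2.7431     1.1376]
  [   1.0734     1.1101     1.7982]
The output multiplier for sector j is the column-j sum of the Leontief inverse (I − A)⁻¹ = adj(I−A) / det(I−A).
Column 2 of adj(I−A): (0.1575, 0.7475, 0.3025); det(I−A) = 0.2725.
m_2 = (0.1575 + 0.7475 + 0.3025) / 0.2725 = 1.2075 / 0.2725 ≈ 4.431.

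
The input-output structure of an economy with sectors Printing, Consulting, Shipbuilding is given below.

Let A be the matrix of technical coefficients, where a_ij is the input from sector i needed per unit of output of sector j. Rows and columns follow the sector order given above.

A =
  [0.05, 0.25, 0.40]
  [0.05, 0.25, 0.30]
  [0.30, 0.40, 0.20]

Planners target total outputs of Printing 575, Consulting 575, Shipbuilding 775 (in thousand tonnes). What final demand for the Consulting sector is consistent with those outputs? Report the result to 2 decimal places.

d_C = 170.00

I − A =
  [   0.95    -0.25    -0.40]
  [  -0.05     0.75    -0.30]
  [  -0.30    -0.40     0.80]
d = (I − A) x:
  d_P = (+0.95)·575 + (-0.25)·575 + (-0.40)·775 = 92.50
  d_C = (-0.05)·575 + (+0.75)·575 + (-0.30)·775 = 170.00
  d_S = (-0.30)·575 + (-0.40)·575 + (+0.80)·775 = 217.50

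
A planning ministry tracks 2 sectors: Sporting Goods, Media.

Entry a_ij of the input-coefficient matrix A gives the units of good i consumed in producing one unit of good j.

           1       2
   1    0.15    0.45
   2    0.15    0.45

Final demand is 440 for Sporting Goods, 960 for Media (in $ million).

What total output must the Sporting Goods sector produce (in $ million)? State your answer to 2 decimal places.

x_1 = 1685.00

I − A =
  [   0.85    -0.45]
  [  -0.15     0.55]
det(I−A) = (0.85)(0.55) − (-0.45)(-0.15) = 0.4000
adj(I−A) = [[0.55, 0.45], [0.15, 0.85]]
(I − A)⁻¹ = adj(I−A) / det(I−A) ≈
  [   1.3750     1.1250]
  [   0.3750     2.1250]
x = (I − A)⁻¹ d = adj(I−A)·d / det(I−A), with det(I−A) = 0.4000:
  x_1 = (0.55·440 + 0.45·960) / 0.4000 = 674.00 / 0.4000 = 1685.00
  x_2 = (0.15·440 + 0.85·960) / 0.4000 = 882.00 / 0.4000 = 2205.00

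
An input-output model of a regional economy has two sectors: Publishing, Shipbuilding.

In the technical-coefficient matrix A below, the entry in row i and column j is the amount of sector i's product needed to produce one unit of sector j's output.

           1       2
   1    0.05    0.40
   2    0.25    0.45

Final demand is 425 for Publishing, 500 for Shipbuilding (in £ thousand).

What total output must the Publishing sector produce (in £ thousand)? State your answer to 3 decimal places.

I − A =
  [   0.95    -0.40]
  [  -0.25     0.55]
det(I−A) = (0.95)(0.55) − (-0.40)(-0.25) = 0.4225
adj(I−A) = [[0.55, 0.40], [0.25, 0.95]]
(I − A)⁻¹ = adj(I−A) / det(I−A) ≈
  [   1.3018     0.9467]
  [   0.5917     2.2485]
x = (I − A)⁻¹ d = adj(I−A)·d / det(I−A), with det(I−A) = 0.4225:
  x_1 = (0.55·425 + 0.40·500) / 0.4225 = 433.75 / 0.4225 ≈ 1026.627
  x_2 = (0.25·425 + 0.95·500) / 0.4225 = 581.25 / 0.4225 ≈ 1375.740

x_1 = 1026.627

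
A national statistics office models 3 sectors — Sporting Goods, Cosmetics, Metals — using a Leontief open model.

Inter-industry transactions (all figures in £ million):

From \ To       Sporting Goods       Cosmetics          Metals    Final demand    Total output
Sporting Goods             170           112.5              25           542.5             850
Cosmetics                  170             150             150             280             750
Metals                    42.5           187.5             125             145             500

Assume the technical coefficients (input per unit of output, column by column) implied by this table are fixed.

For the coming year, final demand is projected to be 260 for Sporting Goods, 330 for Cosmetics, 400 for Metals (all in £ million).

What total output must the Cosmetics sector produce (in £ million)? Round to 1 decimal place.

x_C = 870.3

Technical coefficients a_ij = z_ij / X_j:
  a_SS = 170/850 = 0.20, a_CS = 170/850 = 0.20, a_MS = 42.5/850 = 0.05
  a_SC = 112.5/750 = 0.15, a_CC = 150/750 = 0.20, a_MC = 187.5/750 = 0.25
  a_SM = 25/500 = 0.05, a_CM = 150/500 = 0.30, a_MM = 125/500 = 0.25
I − A =
  [   0.80    -0.15    -0.05]
  [  -0.20     0.80    -0.30]
  [  -0.05    -0.25     0.75]
Cofactors of I−A, C_ij = (−1)^(i+j)·(minor ij) (rows/columns in the sector order above):
  C_11 = (0.80)(0.75) − (-0.30)(-0.25) = 0.5250
  C_12 = −[(-0.20)(0.75) − (-0.30)(-0.05)] = 0.1650
  C_13 = (-0.20)(-0.25) − (0.80)(-0.05) = 0.0900
  C_21 = −[(-0.15)(0.75) − (-0.05)(-0.25)] = 0.1250
  C_22 = (0.80)(0.75) − (-0.05)(-0.05) = 0.5975
  C_23 = −[(0.80)(-0.25) − (-0.15)(-0.05)] = 0.2075
  C_31 = (-0.15)(-0.30) − (-0.05)(0.80) = 0.0850
  C_32 = −[(0.80)(-0.30) − (-0.05)(-0.20)] = 0.2500
  C_33 = (0.80)(0.80) − (-0.15)(-0.20) = 0.6100
det(I−A) = Σ_j (I−A)_1j·C_1j = (0.80)(0.5250) + (-0.15)(0.1650) + (-0.05)(0.0900) = 0.39075
adj(I−A) = Cᵀ =
  [ 0.5250   0.1250   0.0850]
  [ 0.1650   0.5975   0.2500]
  [ 0.0900   0.2075   0.6100]
(I − A)⁻¹ = adj(I−A) / det(I−A) ≈
  [   1.3436     0.3199     0.2175]
  [   0.4223     1.5291     0.6398]
  [   0.2303     0.5310     1.5611]
x = (I − A)⁻¹ d = adj(I−A)·d / det(I−A), with det(I−A) = 0.39075:
  x_S = (0.5250·260 + 0.1250·330 + 0.0850·400) / 0.39075 = 211.75 / 0.39075 ≈ 541.9
  x_C = (0.1650·260 + 0.5975·330 + 0.2500·400) / 0.39075 = 340.075 / 0.39075 ≈ 870.3
  x_M = (0.0900·260 + 0.2075·330 + 0.6100·400) / 0.39075 = 335.875 / 0.39075 ≈ 859.6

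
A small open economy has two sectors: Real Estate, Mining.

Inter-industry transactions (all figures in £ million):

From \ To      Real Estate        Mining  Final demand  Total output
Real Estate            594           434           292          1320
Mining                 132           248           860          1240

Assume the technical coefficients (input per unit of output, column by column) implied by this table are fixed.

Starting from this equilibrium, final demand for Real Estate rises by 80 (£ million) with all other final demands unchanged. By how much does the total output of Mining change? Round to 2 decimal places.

Δx_M = 19.75

Technical coefficients a_ij = z_ij / X_j:
  a_RR = 594/1320 = 0.45, a_MR = 132/1320 = 0.10
  a_RM = 434/1240 = 0.35, a_MM = 248/1240 = 0.20
I − A =
  [   0.55    -0.35]
  [  -0.10     0.80]
det(I−A) = (0.55)(0.80) − (-0.35)(-0.10) = 0.4050
adj(I−A) = [[0.80, 0.35], [0.10, 0.55]]
(I − A)⁻¹ = adj(I−A) / det(I−A) ≈
  [   1.9753     0.8642]
  [   0.2469     1.3580]
Δx = (I − A)⁻¹ Δd with Δd having +80 in the Real Estate component and 0 elsewhere.
So Δx_M = L_MR · (+80), where L_MR = adj(I−A)_MR / det(I−A) = 0.10 / 0.4050.
Δx_M = 0.10 × (+80) / 0.4050 = 8.00 / 0.4050 ≈ 19.75.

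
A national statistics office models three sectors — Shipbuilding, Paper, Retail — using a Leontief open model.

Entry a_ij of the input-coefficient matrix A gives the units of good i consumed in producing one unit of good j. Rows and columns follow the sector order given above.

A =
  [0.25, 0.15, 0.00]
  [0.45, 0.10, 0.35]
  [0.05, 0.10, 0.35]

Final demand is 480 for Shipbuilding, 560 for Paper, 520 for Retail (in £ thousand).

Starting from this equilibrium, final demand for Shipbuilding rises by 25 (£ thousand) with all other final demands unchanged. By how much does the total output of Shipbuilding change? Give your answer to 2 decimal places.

I − A =
  [   0.75    -0.15     0.00]
  [  -0.45     0.90    -0.35]
  [  -0.05    -0.10     0.65]
Cofactors of I−A, C_ij = (−1)^(i+j)·(minor ij) (rows/columns in the sector order above):
  C_11 = (0.90)(0.65) − (-0.35)(-0.10) = 0.5500
  C_12 = −[(-0.45)(0.65) − (-0.35)(-0.05)] = 0.3100
  C_13 = (-0.45)(-0.10) − (0.90)(-0.05) = 0.0900
  C_21 = −[(-0.15)(0.65) − (0.00)(-0.10)] = 0.0975
  C_22 = (0.75)(0.65) − (0.00)(-0.05) = 0.4875
  C_23 = −[(0.75)(-0.10) − (-0.15)(-0.05)] = 0.0825
  C_31 = (-0.15)(-0.35) − (0.00)(0.90) = 0.0525
  C_32 = −[(0.75)(-0.35) − (0.00)(-0.45)] = 0.2625
  C_33 = (0.75)(0.90) − (-0.15)(-0.45) = 0.6075
det(I−A) = Σ_j (I−A)_1j·C_1j = (0.75)(0.5500) + (-0.15)(0.3100) + (0.00)(0.0900) = 0.3660
adj(I−A) = Cᵀ =
  [ 0.5500   0.0975   0.0525]
  [ 0.3100   0.4875   0.2625]
  [ 0.0900   0.0825   0.6075]
(I − A)⁻¹ = adj(I−A) / det(I−A) ≈
  [   1.5027     0.2664     0.1434]
  [   0.8470     1.3320     0.7172]
  [   0.2459     0.2254     1.6598]
Δx = (I − A)⁻¹ Δd with Δd having +25 in the Shipbuilding component and 0 elsewhere.
So Δx_S = L_SS · (+25), where L_SS = adj(I−A)_SS / det(I−A) = 0.5500 / 0.3660.
Δx_S = 0.5500 × (+25) / 0.3660 = 13.75 / 0.3660 ≈ 37.57.

Δx_S = 37.57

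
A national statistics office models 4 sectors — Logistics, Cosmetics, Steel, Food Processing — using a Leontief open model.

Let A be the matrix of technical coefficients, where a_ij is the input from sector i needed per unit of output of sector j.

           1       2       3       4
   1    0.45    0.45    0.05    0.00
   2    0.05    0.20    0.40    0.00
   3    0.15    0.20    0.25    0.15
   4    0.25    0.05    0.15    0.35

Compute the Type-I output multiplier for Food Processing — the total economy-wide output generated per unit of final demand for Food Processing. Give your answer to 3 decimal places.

m_4 = 2.724

I − A =
  [   0.55    -0.45    -0.05     0.00]
  [  -0.05     0.80    -0.40     0.00]
  [  -0.15    -0.20     0.75    -0.15]
  [  -0.25    -0.05    -0.15     0.65]
Compute the cofactors C_ij = (−1)^(i+j)·(3×3 minor ij) of I−A; the adjugate is their transpose:
adj(I−A) = Cᵀ =
  [ 0.317000   0.216125   0.143000   0.033000]
  [ 0.077250   0.249000   0.144625   0.033375]
  [ 0.114875   0.136375   0.271375   0.062625]
  [ 0.154375   0.133750   0.128750   0.235625]
det(I−A) = Σ_j (I−A)_1j·C_1j = (0.55)(0.317000) + (-0.45)(0.077250) + (-0.05)(0.114875) + (0.00)(0.154375) = 0.13384375
(I − A)⁻¹ = adj(I−A) / det(I−A) ≈
  [   2.3684     1.6148     1.0684     0.2466]
  [   0.5772     1.8604     1.0806     0.2494]
  [   0.8583     1.0189     2.0276     0.4679]
  [   1.1534     0.9993     0.9619     1.7604]
The output multiplier for sector j is the column-j sum of the Leontief inverse (I − A)⁻¹ = adj(I−A) / det(I−A).
Column 4 of adj(I−A): (0.033000, 0.033375, 0.062625, 0.235625); det(I−A) = 0.13384375.
m_4 = (0.033000 + 0.033375 + 0.062625 + 0.235625) / 0.13384375 = 0.364625 / 0.13384375 ≈ 2.724.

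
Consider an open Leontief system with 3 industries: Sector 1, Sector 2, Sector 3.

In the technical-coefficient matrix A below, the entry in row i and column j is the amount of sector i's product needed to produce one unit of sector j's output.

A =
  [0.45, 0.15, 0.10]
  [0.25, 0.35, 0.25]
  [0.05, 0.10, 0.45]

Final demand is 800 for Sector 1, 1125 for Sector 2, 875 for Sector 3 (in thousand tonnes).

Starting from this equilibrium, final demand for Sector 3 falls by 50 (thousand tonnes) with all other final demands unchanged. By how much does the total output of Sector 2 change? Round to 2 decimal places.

I − A =
  [   0.55    -0.15    -0.10]
  [  -0.25     0.65    -0.25]
  [  -0.05    -0.10     0.55]
Cofactors of I−A, C_ij = (−1)^(i+j)·(minor ij) (rows/columns in the sector order above):
  C_11 = (0.65)(0.55) − (-0.25)(-0.10) = 0.3325
  C_12 = −[(-0.25)(0.55) − (-0.25)(-0.05)] = 0.1500
  C_13 = (-0.25)(-0.10) − (0.65)(-0.05) = 0.0575
  C_21 = −[(-0.15)(0.55) − (-0.10)(-0.10)] = 0.0925
  C_22 = (0.55)(0.55) − (-0.10)(-0.05) = 0.2975
  C_23 = −[(0.55)(-0.10) − (-0.15)(-0.05)] = 0.0625
  C_31 = (-0.15)(-0.25) − (-0.10)(0.65) = 0.1025
  C_32 = −[(0.55)(-0.25) − (-0.10)(-0.25)] = 0.1625
  C_33 = (0.55)(0.65) − (-0.15)(-0.25) = 0.3200
det(I−A) = Σ_j (I−A)_1j·C_1j = (0.55)(0.3325) + (-0.15)(0.1500) + (-0.10)(0.0575) = 0.154625
adj(I−A) = Cᵀ =
  [ 0.3325   0.0925   0.1025]
  [ 0.1500   0.2975   0.1625]
  [ 0.0575   0.0625   0.3200]
(I − A)⁻¹ = adj(I−A) / det(I−A) ≈
  [   2.1504     0.5982     0.6629]
  [   0.9701     1.9240     1.0509]
  [   0.3719     0.4042     2.0695]
Δx = (I − A)⁻¹ Δd with Δd having -50 in the Sector 3 component and 0 elsewhere.
So Δx_2 = L_23 · (-50), where L_23 = adj(I−A)_23 / det(I−A) = 0.1625 / 0.154625.
Δx_2 = 0.1625 × (-50) / 0.154625 = -8.125 / 0.154625 ≈ -52.55.

Δx_2 = -52.55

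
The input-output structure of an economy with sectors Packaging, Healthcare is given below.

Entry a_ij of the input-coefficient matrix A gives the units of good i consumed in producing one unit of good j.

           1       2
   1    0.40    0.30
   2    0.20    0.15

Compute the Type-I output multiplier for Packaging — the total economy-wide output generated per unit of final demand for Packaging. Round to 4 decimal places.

m_1 = 2.3333

I − A =
  [   0.60    -0.30]
  [  -0.20     0.85]
det(I−A) = (0.60)(0.85) − (-0.30)(-0.20) = 0.4500
adj(I−A) = [[0.85, 0.30], [0.20, 0.60]]
(I − A)⁻¹ = adj(I−A) / det(I−A) ≈
  [   1.88889     0.66667]
  [   0.44444     1.33333]
The output multiplier for sector j is the column-j sum of the Leontief inverse (I − A)⁻¹ = adj(I−A) / det(I−A).
Column 1 of adj(I−A): (0.85, 0.20); det(I−A) = 0.4500.
m_1 = (0.85 + 0.20) / 0.4500 = 1.05 / 0.4500 ≈ 2.3333.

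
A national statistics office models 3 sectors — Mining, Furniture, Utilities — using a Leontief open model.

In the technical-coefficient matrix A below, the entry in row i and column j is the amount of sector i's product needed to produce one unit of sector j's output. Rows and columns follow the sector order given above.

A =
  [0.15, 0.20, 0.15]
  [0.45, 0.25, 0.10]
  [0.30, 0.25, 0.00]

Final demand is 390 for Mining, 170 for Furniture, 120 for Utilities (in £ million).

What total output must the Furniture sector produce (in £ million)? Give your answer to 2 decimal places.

I − A =
  [   0.85    -0.20    -0.15]
  [  -0.45     0.75    -0.10]
  [  -0.30    -0.25     1.00]
Cofactors of I−A, C_ij = (−1)^(i+j)·(minor ij) (rows/columns in the sector order above):
  C_11 = (0.75)(1.00) − (-0.10)(-0.25) = 0.7250
  C_12 = −[(-0.45)(1.00) − (-0.10)(-0.30)] = 0.4800
  C_13 = (-0.45)(-0.25) − (0.75)(-0.30) = 0.3375
  C_21 = −[(-0.20)(1.00) − (-0.15)(-0.25)] = 0.2375
  C_22 = (0.85)(1.00) − (-0.15)(-0.30) = 0.8050
  C_23 = −[(0.85)(-0.25) − (-0.20)(-0.30)] = 0.2725
  C_31 = (-0.20)(-0.10) − (-0.15)(0.75) = 0.1325
  C_32 = −[(0.85)(-0.10) − (-0.15)(-0.45)] = 0.1525
  C_33 = (0.85)(0.75) − (-0.20)(-0.45) = 0.5475
det(I−A) = Σ_j (I−A)_1j·C_1j = (0.85)(0.7250) + (-0.20)(0.4800) + (-0.15)(0.3375) = 0.469625
adj(I−A) = Cᵀ =
  [ 0.7250   0.2375   0.1325]
  [ 0.4800   0.8050   0.1525]
  [ 0.3375   0.2725   0.5475]
(I − A)⁻¹ = adj(I−A) / det(I−A) ≈
  [   1.5438     0.5057     0.2821]
  [   1.0221     1.7141     0.3247]
  [   0.7187     0.5803     1.1658]
x = (I − A)⁻¹ d = adj(I−A)·d / det(I−A), with det(I−A) = 0.469625:
  x_M = (0.7250·390 + 0.2375·170 + 0.1325·120) / 0.469625 = 339.025 / 0.469625 ≈ 721.91
  x_F = (0.4800·390 + 0.8050·170 + 0.1525·120) / 0.469625 = 342.35 / 0.469625 ≈ 728.99
  x_U = (0.3375·390 + 0.2725·170 + 0.5475·120) / 0.469625 = 243.65 / 0.469625 ≈ 518.82

x_F = 728.99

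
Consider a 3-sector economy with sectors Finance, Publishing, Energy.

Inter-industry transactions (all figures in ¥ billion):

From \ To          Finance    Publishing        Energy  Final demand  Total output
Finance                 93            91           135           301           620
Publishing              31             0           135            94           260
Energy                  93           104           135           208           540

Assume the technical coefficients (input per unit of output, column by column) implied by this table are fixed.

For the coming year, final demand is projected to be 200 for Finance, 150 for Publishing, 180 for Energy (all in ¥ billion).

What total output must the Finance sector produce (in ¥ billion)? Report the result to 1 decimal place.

Technical coefficients a_ij = z_ij / X_j:
  a_11 = 93/620 = 0.15, a_21 = 31/620 = 0.05, a_31 = 93/620 = 0.15
  a_12 = 91/260 = 0.35, a_22 = 0/260 = 0.00, a_32 = 104/260 = 0.40
  a_13 = 135/540 = 0.25, a_23 = 135/540 = 0.25, a_33 = 135/540 = 0.25
I − A =
  [   0.85    -0.35    -0.25]
  [  -0.05     1.00    -0.25]
  [  -0.15    -0.40     0.75]
Cofactors of I−A, C_ij = (−1)^(i+j)·(minor ij) (rows/columns in the sector order above):
  C_11 = (1.00)(0.75) − (-0.25)(-0.40) = 0.6500
  C_12 = −[(-0.05)(0.75) − (-0.25)(-0.15)] = 0.0750
  C_13 = (-0.05)(-0.40) − (1.00)(-0.15) = 0.1700
  C_21 = −[(-0.35)(0.75) − (-0.25)(-0.40)] = 0.3625
  C_22 = (0.85)(0.75) − (-0.25)(-0.15) = 0.6000
  C_23 = −[(0.85)(-0.40) − (-0.35)(-0.15)] = 0.3925
  C_31 = (-0.35)(-0.25) − (-0.25)(1.00) = 0.3375
  C_32 = −[(0.85)(-0.25) − (-0.25)(-0.05)] = 0.2250
  C_33 = (0.85)(1.00) − (-0.35)(-0.05) = 0.8325
det(I−A) = Σ_j (I−A)_1j·C_1j = (0.85)(0.6500) + (-0.35)(0.0750) + (-0.25)(0.1700) = 0.48375
adj(I−A) = Cᵀ =
  [ 0.6500   0.3625   0.3375]
  [ 0.0750   0.6000   0.2250]
  [ 0.1700   0.3925   0.8325]
(I − A)⁻¹ = adj(I−A) / det(I−A) ≈
  [   1.3437     0.7494     0.6977]
  [   0.1550     1.2403     0.4651]
  [   0.3514     0.8114     1.7209]
x = (I − A)⁻¹ d = adj(I−A)·d / det(I−A), with det(I−A) = 0.48375:
  x_1 = (0.6500·200 + 0.3625·150 + 0.3375·180) / 0.48375 = 245.125 / 0.48375 ≈ 506.7
  x_2 = (0.0750·200 + 0.6000·150 + 0.2250·180) / 0.48375 = 145.50 / 0.48375 ≈ 300.8
  x_3 = (0.1700·200 + 0.3925·150 + 0.8325·180) / 0.48375 = 242.725 / 0.48375 ≈ 501.8

x_1 = 506.7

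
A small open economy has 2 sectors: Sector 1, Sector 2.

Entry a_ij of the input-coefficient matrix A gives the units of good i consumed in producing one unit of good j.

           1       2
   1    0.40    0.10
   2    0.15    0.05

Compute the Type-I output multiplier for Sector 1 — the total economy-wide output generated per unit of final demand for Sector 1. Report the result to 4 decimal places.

m_1 = 1.9820

I − A =
  [   0.60    -0.10]
  [  -0.15     0.95]
det(I−A) = (0.60)(0.95) − (-0.10)(-0.15) = 0.5550
adj(I−A) = [[0.95, 0.10], [0.15, 0.60]]
(I − A)⁻¹ = adj(I−A) / det(I−A) ≈
  [   1.71171     0.18018]
  [   0.27027     1.08108]
The output multiplier for sector j is the column-j sum of the Leontief inverse (I − A)⁻¹ = adj(I−A) / det(I−A).
Column 1 of adj(I−A): (0.95, 0.15); det(I−A) = 0.5550.
m_1 = (0.95 + 0.15) / 0.5550 = 1.10 / 0.5550 ≈ 1.9820.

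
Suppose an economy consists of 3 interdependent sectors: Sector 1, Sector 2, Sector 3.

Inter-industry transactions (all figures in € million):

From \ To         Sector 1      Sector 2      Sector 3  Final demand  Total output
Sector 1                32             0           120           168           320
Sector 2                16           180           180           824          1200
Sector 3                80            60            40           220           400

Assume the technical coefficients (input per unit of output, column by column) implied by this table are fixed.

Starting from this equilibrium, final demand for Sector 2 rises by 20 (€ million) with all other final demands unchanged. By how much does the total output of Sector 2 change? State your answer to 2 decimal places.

Technical coefficients a_ij = z_ij / X_j:
  a_11 = 32/320 = 0.10, a_21 = 16/320 = 0.05, a_31 = 80/320 = 0.25
  a_12 = 0/1200 = 0.00, a_22 = 180/1200 = 0.15, a_32 = 60/1200 = 0.05
  a_13 = 120/400 = 0.30, a_23 = 180/400 = 0.45, a_33 = 40/400 = 0.10
I − A =
  [   0.90     0.00    -0.30]
  [  -0.05     0.85    -0.45]
  [  -0.25    -0.05     0.90]
Cofactors of I−A, C_ij = (−1)^(i+j)·(minor ij) (rows/columns in the sector order above):
  C_11 = (0.85)(0.90) − (-0.45)(-0.05) = 0.7425
  C_12 = −[(-0.05)(0.90) − (-0.45)(-0.25)] = 0.1575
  C_13 = (-0.05)(-0.05) − (0.85)(-0.25) = 0.2150
  C_21 = −[(0.00)(0.90) − (-0.30)(-0.05)] = 0.0150
  C_22 = (0.90)(0.90) − (-0.30)(-0.25) = 0.7350
  C_23 = −[(0.90)(-0.05) − (0.00)(-0.25)] = 0.0450
  C_31 = (0.00)(-0.45) − (-0.30)(0.85) = 0.2550
  C_32 = −[(0.90)(-0.45) − (-0.30)(-0.05)] = 0.4200
  C_33 = (0.90)(0.85) − (0.00)(-0.05) = 0.7650
det(I−A) = Σ_j (I−A)_1j·C_1j = (0.90)(0.7425) + (0.00)(0.1575) + (-0.30)(0.2150) = 0.60375
adj(I−A) = Cᵀ =
  [ 0.7425   0.0150   0.2550]
  [ 0.1575   0.7350   0.4200]
  [ 0.2150   0.0450   0.7650]
(I − A)⁻¹ = adj(I−A) / det(I−A) ≈
  [   1.2298     0.0248     0.4224]
  [   0.2609     1.2174     0.6957]
  [   0.3561     0.0745     1.2671]
Δx = (I − A)⁻¹ Δd with Δd having +20 in the Sector 2 component and 0 elsewhere.
So Δx_2 = L_22 · (+20), where L_22 = adj(I−A)_22 / det(I−A) = 0.7350 / 0.60375.
Δx_2 = 0.7350 × (+20) / 0.60375 = 14.70 / 0.60375 ≈ 24.35.

Δx_2 = 24.35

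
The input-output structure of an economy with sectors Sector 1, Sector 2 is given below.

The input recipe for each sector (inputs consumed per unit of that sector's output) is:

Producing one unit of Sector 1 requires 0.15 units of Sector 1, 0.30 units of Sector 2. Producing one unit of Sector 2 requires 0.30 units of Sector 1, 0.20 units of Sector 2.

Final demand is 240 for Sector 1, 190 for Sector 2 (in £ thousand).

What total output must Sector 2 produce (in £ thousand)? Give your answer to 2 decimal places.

I − A =
  [   0.85    -0.30]
  [  -0.30     0.80]
det(I−A) = (0.85)(0.80) − (-0.30)(-0.30) = 0.5900
adj(I−A) = [[0.80, 0.30], [0.30, 0.85]]
(I − A)⁻¹ = adj(I−A) / det(I−A) ≈
  [   1.3559     0.5085]
  [   0.5085     1.4407]
x = (I − A)⁻¹ d = adj(I−A)·d / det(I−A), with det(I−A) = 0.5900:
  x_1 = (0.80·240 + 0.30·190) / 0.5900 = 249.00 / 0.5900 ≈ 422.03
  x_2 = (0.30·240 + 0.85·190) / 0.5900 = 233.50 / 0.5900 ≈ 395.76

x_2 = 395.76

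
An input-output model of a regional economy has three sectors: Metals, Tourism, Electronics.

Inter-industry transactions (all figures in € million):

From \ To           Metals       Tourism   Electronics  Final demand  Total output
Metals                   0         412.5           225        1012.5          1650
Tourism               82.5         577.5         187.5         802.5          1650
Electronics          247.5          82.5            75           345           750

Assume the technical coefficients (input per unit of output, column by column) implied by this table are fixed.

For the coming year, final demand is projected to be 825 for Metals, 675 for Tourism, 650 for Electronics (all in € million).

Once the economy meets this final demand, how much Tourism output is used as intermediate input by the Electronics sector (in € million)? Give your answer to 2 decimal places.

z_23 = 266.32

Technical coefficients a_ij = z_ij / X_j:
  a_11 = 0/1650 = 0.00, a_21 = 82.5/1650 = 0.05, a_31 = 247.5/1650 = 0.15
  a_12 = 412.5/1650 = 0.25, a_22 = 577.5/1650 = 0.35, a_32 = 82.5/1650 = 0.05
  a_13 = 225/750 = 0.30, a_23 = 187.5/750 = 0.25, a_33 = 75/750 = 0.10
I − A =
  [   1.00    -0.25    -0.30]
  [  -0.05     0.65    -0.25]
  [  -0.15    -0.05     0.90]
Cofactors of I−A, C_ij = (−1)^(i+j)·(minor ij) (rows/columns in the sector order above):
  C_11 = (0.65)(0.90) − (-0.25)(-0.05) = 0.5725
  C_12 = −[(-0.05)(0.90) − (-0.25)(-0.15)] = 0.0825
  C_13 = (-0.05)(-0.05) − (0.65)(-0.15) = 0.1000
  C_21 = −[(-0.25)(0.90) − (-0.30)(-0.05)] = 0.2400
  C_22 = (1.00)(0.90) − (-0.30)(-0.15) = 0.8550
  C_23 = −[(1.00)(-0.05) − (-0.25)(-0.15)] = 0.0875
  C_31 = (-0.25)(-0.25) − (-0.30)(0.65) = 0.2575
  C_32 = −[(1.00)(-0.25) − (-0.30)(-0.05)] = 0.2650
  C_33 = (1.00)(0.65) − (-0.25)(-0.05) = 0.6375
det(I−A) = Σ_j (I−A)_1j·C_1j = (1.00)(0.5725) + (-0.25)(0.0825) + (-0.30)(0.1000) = 0.521875
adj(I−A) = Cᵀ =
  [ 0.5725   0.2400   0.2575]
  [ 0.0825   0.8550   0.2650]
  [ 0.1000   0.0875   0.6375]
(I − A)⁻¹ = adj(I−A) / det(I−A) ≈
  [   1.0970     0.4599     0.4934]
  [   0.1581     1.6383     0.5078]
  [   0.1916     0.1677     1.2216]
First solve x = (I − A)⁻¹ d = adj(I−A)·d / det(I−A); in particular x_3 = (0.1000·825 + 0.0875·675 + 0.6375·650) / 0.521875 = 555.9375 / 0.521875 ≈ 1065.2695.
Intermediate flow from 2 to 3: z_23 = a_23 · x_3 = 0.25 × 555.9375 / 0.521875 = 138.984375 / 0.521875 ≈ 266.32.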